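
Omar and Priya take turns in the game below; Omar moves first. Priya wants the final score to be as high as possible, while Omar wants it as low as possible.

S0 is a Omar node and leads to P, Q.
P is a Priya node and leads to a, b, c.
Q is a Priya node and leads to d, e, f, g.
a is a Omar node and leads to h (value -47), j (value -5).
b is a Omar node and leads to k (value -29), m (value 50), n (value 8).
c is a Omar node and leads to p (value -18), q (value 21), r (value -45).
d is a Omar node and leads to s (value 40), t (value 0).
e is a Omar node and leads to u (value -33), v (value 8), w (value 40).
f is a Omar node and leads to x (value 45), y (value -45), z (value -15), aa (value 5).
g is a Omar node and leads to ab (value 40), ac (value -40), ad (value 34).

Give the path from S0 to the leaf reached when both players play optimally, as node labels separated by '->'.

a (Omar): min(-47, -5) = -47
b (Omar): min(-29, 50, 8) = -29
c (Omar): min(-18, 21, -45) = -45
P (Priya): max(-47, -29, -45) = -29
d (Omar): min(40, 0) = 0
e (Omar): min(-33, 8, 40) = -33
f (Omar): min(45, -45, -15, 5) = -45
g (Omar): min(40, -40, 34) = -40
Q (Priya): max(0, -33, -45, -40) = 0
S0 (Omar): min(-29, 0) = -29
At S0, Omar picks P (lowest: -29).
At P, Priya picks b (highest: -29).
At b, Omar picks k (lowest: -29).
Terminal value -29.

S0 -> P -> b -> k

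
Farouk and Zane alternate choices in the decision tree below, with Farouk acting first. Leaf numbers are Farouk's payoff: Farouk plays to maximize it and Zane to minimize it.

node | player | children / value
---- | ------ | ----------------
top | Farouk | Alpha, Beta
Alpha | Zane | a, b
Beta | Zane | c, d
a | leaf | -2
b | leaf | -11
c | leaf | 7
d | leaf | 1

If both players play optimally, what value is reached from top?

Alpha (Zane): min(-2, -11) = -11
Beta (Zane): min(7, 1) = 1
top (Farouk): max(-11, 1) = 1

1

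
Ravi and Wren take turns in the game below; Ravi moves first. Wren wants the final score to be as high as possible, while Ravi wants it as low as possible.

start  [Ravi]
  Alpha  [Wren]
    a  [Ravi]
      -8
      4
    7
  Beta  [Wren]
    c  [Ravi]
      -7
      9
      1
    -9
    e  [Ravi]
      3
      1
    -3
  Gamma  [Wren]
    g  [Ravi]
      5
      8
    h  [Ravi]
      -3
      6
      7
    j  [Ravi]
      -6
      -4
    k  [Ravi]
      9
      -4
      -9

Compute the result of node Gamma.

g (Ravi): min(5, 8) = 5
h (Ravi): min(-3, 6, 7) = -3
j (Ravi): min(-6, -4) = -6
k (Ravi): min(9, -4, -9) = -9
Gamma (Wren): max(5, -3, -6, -9) = 5

5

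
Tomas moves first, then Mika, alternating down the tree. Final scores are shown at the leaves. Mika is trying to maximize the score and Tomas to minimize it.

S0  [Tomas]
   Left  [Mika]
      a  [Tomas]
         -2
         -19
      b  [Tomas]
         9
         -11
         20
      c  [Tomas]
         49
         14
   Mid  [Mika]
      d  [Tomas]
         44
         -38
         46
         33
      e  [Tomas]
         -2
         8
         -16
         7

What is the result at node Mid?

-16

d (Tomas): min(44, -38, 46, 33) = -38
e (Tomas): min(-2, 8, -16, 7) = -16
Mid (Mika): max(-38, -16) = -16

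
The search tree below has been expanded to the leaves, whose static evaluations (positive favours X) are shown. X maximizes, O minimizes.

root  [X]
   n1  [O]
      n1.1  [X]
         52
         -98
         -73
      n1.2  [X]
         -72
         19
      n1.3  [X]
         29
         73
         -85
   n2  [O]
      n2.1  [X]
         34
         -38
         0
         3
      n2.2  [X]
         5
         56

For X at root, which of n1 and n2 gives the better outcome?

n1.1 (X): max(52, -98, -73) = 52
n1.2 (X): max(-72, 19) = 19
n1.3 (X): max(29, 73, -85) = 73
n1 (O): min(52, 19, 73) = 19
n2.1 (X): max(34, -38, 0, 3) = 34
n2.2 (X): max(5, 56) = 56
n2 (O): min(34, 56) = 34
X prefers the higher value; n1=19, n2=34. n2 is better since 34 > 19.

n2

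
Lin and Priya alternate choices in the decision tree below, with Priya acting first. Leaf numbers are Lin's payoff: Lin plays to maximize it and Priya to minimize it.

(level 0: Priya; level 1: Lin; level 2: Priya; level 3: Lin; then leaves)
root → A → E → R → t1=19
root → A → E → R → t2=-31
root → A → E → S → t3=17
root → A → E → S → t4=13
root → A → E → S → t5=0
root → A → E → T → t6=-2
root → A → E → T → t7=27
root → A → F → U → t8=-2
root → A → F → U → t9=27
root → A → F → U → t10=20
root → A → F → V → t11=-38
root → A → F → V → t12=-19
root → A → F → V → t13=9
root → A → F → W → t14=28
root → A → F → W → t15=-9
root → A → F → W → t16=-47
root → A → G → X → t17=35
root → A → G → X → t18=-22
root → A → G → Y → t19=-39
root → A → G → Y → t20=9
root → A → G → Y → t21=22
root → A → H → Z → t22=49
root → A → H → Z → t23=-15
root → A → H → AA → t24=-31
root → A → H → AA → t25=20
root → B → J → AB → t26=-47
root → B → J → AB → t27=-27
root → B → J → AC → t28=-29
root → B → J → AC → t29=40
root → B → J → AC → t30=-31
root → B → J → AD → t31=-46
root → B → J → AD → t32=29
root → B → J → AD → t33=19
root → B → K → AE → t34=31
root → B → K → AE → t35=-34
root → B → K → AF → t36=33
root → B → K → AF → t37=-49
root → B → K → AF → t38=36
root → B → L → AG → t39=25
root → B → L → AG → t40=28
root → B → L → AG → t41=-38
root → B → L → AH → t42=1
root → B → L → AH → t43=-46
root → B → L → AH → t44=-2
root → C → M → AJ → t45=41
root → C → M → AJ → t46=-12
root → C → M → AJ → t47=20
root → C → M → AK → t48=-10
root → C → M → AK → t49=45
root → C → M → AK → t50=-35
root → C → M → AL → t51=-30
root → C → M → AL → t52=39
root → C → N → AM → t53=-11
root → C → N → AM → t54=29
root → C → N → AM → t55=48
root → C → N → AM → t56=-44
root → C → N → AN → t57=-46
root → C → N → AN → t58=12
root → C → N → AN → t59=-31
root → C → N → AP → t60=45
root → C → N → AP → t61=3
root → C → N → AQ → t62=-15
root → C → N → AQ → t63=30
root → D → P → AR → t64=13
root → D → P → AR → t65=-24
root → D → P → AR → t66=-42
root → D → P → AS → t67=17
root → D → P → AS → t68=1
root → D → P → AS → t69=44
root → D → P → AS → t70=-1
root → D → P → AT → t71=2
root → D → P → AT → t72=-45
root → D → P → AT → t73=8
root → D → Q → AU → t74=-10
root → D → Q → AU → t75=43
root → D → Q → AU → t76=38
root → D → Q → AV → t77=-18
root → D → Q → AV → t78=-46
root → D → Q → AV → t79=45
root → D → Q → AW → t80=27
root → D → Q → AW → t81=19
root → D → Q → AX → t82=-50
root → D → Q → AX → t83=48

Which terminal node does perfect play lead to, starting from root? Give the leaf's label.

t21

R (Lin): max(19, -31) = 19
S (Lin): max(17, 13, 0) = 17
T (Lin): max(-2, 27) = 27
E (Priya): min(19, 17, 27) = 17
U (Lin): max(-2, 27, 20) = 27
V (Lin): max(-38, -19, 9) = 9
W (Lin): max(28, -9, -47) = 28
F (Priya): min(27, 9, 28) = 9
X (Lin): max(35, -22) = 35
Y (Lin): max(-39, 9, 22) = 22
G (Priya): min(35, 22) = 22
Z (Lin): max(49, -15) = 49
AA (Lin): max(-31, 20) = 20
H (Priya): min(49, 20) = 20
A (Lin): max(17, 9, 22, 20) = 22
AB (Lin): max(-47, -27) = -27
AC (Lin): max(-29, 40, -31) = 40
AD (Lin): max(-46, 29, 19) = 29
J (Priya): min(-27, 40, 29) = -27
AE (Lin): max(31, -34) = 31
AF (Lin): max(33, -49, 36) = 36
K (Priya): min(31, 36) = 31
AG (Lin): max(25, 28, -38) = 28
AH (Lin): max(1, -46, -2) = 1
L (Priya): min(28, 1) = 1
B (Lin): max(-27, 31, 1) = 31
AJ (Lin): max(41, -12, 20) = 41
AK (Lin): max(-10, 45, -35) = 45
AL (Lin): max(-30, 39) = 39
M (Priya): min(41, 45, 39) = 39
AM (Lin): max(-11, 29, 48, -44) = 48
AN (Lin): max(-46, 12, -31) = 12
AP (Lin): max(45, 3) = 45
AQ (Lin): max(-15, 30) = 30
N (Priya): min(48, 12, 45, 30) = 12
C (Lin): max(39, 12) = 39
AR (Lin): max(13, -24, -42) = 13
AS (Lin): max(17, 1, 44, -1) = 44
AT (Lin): max(2, -45, 8) = 8
P (Priya): min(13, 44, 8) = 8
AU (Lin): max(-10, 43, 38) = 43
AV (Lin): max(-18, -46, 45) = 45
AW (Lin): max(27, 19) = 27
AX (Lin): max(-50, 48) = 48
Q (Priya): min(43, 45, 27, 48) = 27
D (Lin): max(8, 27) = 27
root (Priya): min(22, 31, 39, 27) = 22
At root, Priya picks A (lowest: 22).
At A, Lin picks G (highest: 22).
At G, Priya picks Y (lowest: 22).
At Y, Lin picks t21 (highest: 22).
Terminal value 22.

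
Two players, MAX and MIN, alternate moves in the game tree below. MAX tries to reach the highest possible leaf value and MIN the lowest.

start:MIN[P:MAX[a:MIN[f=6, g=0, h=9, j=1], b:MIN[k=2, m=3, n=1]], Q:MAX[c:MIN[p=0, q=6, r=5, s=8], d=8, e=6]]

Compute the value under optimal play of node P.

a (MIN): min(6, 0, 9, 1) = 0
b (MIN): min(2, 3, 1) = 1
P (MAX): max(0, 1) = 1

1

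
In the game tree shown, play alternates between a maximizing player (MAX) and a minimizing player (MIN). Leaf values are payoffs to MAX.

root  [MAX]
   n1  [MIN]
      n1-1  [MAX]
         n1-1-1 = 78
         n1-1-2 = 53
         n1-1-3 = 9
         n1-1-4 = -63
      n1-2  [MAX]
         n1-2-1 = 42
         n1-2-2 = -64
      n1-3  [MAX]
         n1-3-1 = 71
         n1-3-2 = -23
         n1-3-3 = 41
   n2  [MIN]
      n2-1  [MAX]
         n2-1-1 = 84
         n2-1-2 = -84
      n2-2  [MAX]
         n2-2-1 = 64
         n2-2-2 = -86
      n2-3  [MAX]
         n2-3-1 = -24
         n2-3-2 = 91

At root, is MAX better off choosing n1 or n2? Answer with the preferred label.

n2

n1-1 (MAX): max(78, 53, 9, -63) = 78
n1-2 (MAX): max(42, -64) = 42
n1-3 (MAX): max(71, -23, 41) = 71
n1 (MIN): min(78, 42, 71) = 42
n2-1 (MAX): max(84, -84) = 84
n2-2 (MAX): max(64, -86) = 64
n2-3 (MAX): max(-24, 91) = 91
n2 (MIN): min(84, 64, 91) = 64
MAX prefers the higher value; n1=42, n2=64. n2 is better since 64 > 42.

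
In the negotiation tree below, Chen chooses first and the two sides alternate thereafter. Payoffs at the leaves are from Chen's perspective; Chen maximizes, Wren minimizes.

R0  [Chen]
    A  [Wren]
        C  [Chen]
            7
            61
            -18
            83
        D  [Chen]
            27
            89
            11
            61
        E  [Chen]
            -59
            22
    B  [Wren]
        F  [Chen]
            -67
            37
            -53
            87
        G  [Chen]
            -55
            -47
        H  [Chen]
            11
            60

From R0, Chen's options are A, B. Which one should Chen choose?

C (Chen): max(7, 61, -18, 83) = 83
D (Chen): max(27, 89, 11, 61) = 89
E (Chen): max(-59, 22) = 22
A (Wren): min(83, 89, 22) = 22
F (Chen): max(-67, 37, -53, 87) = 87
G (Chen): max(-55, -47) = -47
H (Chen): max(11, 60) = 60
B (Wren): min(87, -47, 60) = -47
R0 (Chen): max(22, -47) = 22
Chen at R0 wants the highest of {A=22, B=-47}, so chooses A.

A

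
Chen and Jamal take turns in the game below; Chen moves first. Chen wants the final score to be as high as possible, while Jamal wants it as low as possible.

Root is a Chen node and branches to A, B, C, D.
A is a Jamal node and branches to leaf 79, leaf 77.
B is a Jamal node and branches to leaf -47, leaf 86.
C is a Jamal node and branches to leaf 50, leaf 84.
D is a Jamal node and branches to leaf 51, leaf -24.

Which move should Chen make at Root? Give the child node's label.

A (Jamal): min(79, 77) = 77
B (Jamal): min(-47, 86) = -47
C (Jamal): min(50, 84) = 50
D (Jamal): min(51, -24) = -24
Root (Chen): max(77, -47, 50, -24) = 77
Chen at Root wants the highest of {A=77, B=-47, C=50, D=-24}, so chooses A.

A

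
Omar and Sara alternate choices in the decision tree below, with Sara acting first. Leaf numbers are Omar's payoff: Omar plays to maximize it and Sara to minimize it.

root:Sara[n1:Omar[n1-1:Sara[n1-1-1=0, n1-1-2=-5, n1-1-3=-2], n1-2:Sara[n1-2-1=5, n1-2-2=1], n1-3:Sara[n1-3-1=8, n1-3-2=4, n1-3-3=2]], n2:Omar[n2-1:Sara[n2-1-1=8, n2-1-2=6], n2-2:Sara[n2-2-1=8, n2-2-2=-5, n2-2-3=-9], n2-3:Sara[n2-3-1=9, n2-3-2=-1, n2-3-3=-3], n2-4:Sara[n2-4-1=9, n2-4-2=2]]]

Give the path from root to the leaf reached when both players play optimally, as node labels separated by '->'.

n1-1 (Sara): min(0, -5, -2) = -5
n1-2 (Sara): min(5, 1) = 1
n1-3 (Sara): min(8, 4, 2) = 2
n1 (Omar): max(-5, 1, 2) = 2
n2-1 (Sara): min(8, 6) = 6
n2-2 (Sara): min(8, -5, -9) = -9
n2-3 (Sara): min(9, -1, -3) = -3
n2-4 (Sara): min(9, 2) = 2
n2 (Omar): max(6, -9, -3, 2) = 6
root (Sara): min(2, 6) = 2
At root, Sara picks n1 (lowest: 2).
At n1, Omar picks n1-3 (highest: 2).
At n1-3, Sara picks n1-3-3 (lowest: 2).
Terminal value 2.

root -> n1 -> n1-3 -> n1-3-3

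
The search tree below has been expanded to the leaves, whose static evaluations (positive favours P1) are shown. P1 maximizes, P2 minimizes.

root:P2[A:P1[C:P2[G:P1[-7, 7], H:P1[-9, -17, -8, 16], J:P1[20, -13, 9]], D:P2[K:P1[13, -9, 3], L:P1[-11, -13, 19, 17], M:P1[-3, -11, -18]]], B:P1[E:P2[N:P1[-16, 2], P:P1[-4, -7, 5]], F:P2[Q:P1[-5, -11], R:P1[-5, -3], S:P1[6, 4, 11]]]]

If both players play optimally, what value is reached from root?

2

G (P1): max(-7, 7) = 7
H (P1): max(-9, -17, -8, 16) = 16
J (P1): max(20, -13, 9) = 20
C (P2): min(7, 16, 20) = 7
K (P1): max(13, -9, 3) = 13
L (P1): max(-11, -13, 19, 17) = 19
M (P1): max(-3, -11, -18) = -3
D (P2): min(13, 19, -3) = -3
A (P1): max(7, -3) = 7
N (P1): max(-16, 2) = 2
P (P1): max(-4, -7, 5) = 5
E (P2): min(2, 5) = 2
Q (P1): max(-5, -11) = -5
R (P1): max(-5, -3) = -3
S (P1): max(6, 4, 11) = 11
F (P2): min(-5, -3, 11) = -5
B (P1): max(2, -5) = 2
root (P2): min(7, 2) = 2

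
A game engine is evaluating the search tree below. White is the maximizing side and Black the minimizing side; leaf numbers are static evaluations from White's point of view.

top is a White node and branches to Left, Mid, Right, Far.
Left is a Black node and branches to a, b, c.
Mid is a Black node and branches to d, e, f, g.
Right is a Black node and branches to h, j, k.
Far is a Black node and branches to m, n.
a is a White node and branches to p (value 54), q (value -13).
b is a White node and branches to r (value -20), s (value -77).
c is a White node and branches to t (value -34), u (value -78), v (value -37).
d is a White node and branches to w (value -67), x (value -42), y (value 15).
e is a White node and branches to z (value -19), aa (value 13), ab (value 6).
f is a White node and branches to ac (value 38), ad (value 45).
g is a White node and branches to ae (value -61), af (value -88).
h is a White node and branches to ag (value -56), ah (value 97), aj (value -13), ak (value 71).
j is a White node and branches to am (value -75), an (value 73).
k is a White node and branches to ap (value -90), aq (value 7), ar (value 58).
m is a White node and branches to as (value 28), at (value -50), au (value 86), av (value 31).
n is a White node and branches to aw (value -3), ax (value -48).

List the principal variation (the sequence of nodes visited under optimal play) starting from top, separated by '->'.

top -> Right -> k -> ar

a (White): max(54, -13) = 54
b (White): max(-20, -77) = -20
c (White): max(-34, -78, -37) = -34
Left (Black): min(54, -20, -34) = -34
d (White): max(-67, -42, 15) = 15
e (White): max(-19, 13, 6) = 13
f (White): max(38, 45) = 45
g (White): max(-61, -88) = -61
Mid (Black): min(15, 13, 45, -61) = -61
h (White): max(-56, 97, -13, 71) = 97
j (White): max(-75, 73) = 73
k (White): max(-90, 7, 58) = 58
Right (Black): min(97, 73, 58) = 58
m (White): max(28, -50, 86, 31) = 86
n (White): max(-3, -48) = -3
Far (Black): min(86, -3) = -3
top (White): max(-34, -61, 58, -3) = 58
At top, White picks Right (highest: 58).
At Right, Black picks k (lowest: 58).
At k, White picks ar (highest: 58).
Terminal value 58.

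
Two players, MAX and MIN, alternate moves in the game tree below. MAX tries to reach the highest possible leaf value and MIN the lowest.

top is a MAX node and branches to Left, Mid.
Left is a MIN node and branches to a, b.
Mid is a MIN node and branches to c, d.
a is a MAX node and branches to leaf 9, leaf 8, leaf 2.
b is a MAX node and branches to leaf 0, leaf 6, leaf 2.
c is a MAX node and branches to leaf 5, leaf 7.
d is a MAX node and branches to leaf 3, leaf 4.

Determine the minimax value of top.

6

a (MAX): max(9, 8, 2) = 9
b (MAX): max(0, 6, 2) = 6
Left (MIN): min(9, 6) = 6
c (MAX): max(5, 7) = 7
d (MAX): max(3, 4) = 4
Mid (MIN): min(7, 4) = 4
top (MAX): max(6, 4) = 6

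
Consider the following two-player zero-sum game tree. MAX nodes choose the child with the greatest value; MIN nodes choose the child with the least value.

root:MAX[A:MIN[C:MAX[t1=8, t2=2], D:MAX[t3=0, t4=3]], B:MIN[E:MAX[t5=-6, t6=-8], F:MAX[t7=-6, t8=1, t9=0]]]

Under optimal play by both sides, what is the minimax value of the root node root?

C (MAX): max(8, 2) = 8
D (MAX): max(0, 3) = 3
A (MIN): min(8, 3) = 3
E (MAX): max(-6, -8) = -6
F (MAX): max(-6, 1, 0) = 1
B (MIN): min(-6, 1) = -6
root (MAX): max(3, -6) = 3

3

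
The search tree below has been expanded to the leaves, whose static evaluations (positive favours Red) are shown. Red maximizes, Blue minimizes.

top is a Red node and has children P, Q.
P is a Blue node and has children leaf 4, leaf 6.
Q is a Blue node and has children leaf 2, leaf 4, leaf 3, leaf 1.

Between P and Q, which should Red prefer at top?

P (Blue): min(4, 6) = 4
Q (Blue): min(2, 4, 3, 1) = 1
Red prefers the higher value; P=4, Q=1. P is better since 4 > 1.

P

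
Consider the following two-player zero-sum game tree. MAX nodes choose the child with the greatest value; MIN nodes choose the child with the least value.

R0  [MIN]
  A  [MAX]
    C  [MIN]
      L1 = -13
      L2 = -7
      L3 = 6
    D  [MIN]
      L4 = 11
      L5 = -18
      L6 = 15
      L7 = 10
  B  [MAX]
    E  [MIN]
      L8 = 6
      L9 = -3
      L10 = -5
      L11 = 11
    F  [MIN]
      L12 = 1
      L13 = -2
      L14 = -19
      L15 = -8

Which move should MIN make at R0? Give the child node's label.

A

C (MIN): min(-13, -7, 6) = -13
D (MIN): min(11, -18, 15, 10) = -18
A (MAX): max(-13, -18) = -13
E (MIN): min(6, -3, -5, 11) = -5
F (MIN): min(1, -2, -19, -8) = -19
B (MAX): max(-5, -19) = -5
R0 (MIN): min(-13, -5) = -13
MIN at R0 wants the lowest of {A=-13, B=-5}, so chooses A.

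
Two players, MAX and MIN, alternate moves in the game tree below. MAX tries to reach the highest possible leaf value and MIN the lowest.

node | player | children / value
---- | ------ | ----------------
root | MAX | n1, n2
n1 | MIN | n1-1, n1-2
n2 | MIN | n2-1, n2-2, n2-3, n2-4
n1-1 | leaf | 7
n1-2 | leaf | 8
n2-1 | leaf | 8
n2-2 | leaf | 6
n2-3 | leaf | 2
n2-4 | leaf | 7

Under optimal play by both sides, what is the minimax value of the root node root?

n1 (MIN): min(7, 8) = 7
n2 (MIN): min(8, 6, 2, 7) = 2
root (MAX): max(7, 2) = 7

7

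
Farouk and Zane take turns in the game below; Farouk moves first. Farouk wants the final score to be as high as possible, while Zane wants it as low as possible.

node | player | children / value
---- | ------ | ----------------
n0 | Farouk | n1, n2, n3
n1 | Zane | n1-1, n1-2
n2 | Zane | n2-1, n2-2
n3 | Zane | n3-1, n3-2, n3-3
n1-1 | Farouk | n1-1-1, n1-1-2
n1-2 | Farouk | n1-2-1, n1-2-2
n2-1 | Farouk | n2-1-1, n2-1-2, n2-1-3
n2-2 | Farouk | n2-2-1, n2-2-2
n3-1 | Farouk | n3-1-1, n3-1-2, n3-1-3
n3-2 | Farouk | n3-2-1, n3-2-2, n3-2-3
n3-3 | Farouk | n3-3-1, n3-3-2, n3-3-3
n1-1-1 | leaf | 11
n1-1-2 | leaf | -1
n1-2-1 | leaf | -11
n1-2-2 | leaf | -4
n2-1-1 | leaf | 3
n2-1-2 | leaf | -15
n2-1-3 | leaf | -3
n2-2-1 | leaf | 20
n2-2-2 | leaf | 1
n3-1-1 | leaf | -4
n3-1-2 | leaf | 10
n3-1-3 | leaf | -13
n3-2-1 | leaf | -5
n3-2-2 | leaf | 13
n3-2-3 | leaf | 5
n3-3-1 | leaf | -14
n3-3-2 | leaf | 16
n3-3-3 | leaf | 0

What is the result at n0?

n1-1 (Farouk): max(11, -1) = 11
n1-2 (Farouk): max(-11, -4) = -4
n1 (Zane): min(11, -4) = -4
n2-1 (Farouk): max(3, -15, -3) = 3
n2-2 (Farouk): max(20, 1) = 20
n2 (Zane): min(3, 20) = 3
n3-1 (Farouk): max(-4, 10, -13) = 10
n3-2 (Farouk): max(-5, 13, 5) = 13
n3-3 (Farouk): max(-14, 16, 0) = 16
n3 (Zane): min(10, 13, 16) = 10
n0 (Farouk): max(-4, 3, 10) = 10

10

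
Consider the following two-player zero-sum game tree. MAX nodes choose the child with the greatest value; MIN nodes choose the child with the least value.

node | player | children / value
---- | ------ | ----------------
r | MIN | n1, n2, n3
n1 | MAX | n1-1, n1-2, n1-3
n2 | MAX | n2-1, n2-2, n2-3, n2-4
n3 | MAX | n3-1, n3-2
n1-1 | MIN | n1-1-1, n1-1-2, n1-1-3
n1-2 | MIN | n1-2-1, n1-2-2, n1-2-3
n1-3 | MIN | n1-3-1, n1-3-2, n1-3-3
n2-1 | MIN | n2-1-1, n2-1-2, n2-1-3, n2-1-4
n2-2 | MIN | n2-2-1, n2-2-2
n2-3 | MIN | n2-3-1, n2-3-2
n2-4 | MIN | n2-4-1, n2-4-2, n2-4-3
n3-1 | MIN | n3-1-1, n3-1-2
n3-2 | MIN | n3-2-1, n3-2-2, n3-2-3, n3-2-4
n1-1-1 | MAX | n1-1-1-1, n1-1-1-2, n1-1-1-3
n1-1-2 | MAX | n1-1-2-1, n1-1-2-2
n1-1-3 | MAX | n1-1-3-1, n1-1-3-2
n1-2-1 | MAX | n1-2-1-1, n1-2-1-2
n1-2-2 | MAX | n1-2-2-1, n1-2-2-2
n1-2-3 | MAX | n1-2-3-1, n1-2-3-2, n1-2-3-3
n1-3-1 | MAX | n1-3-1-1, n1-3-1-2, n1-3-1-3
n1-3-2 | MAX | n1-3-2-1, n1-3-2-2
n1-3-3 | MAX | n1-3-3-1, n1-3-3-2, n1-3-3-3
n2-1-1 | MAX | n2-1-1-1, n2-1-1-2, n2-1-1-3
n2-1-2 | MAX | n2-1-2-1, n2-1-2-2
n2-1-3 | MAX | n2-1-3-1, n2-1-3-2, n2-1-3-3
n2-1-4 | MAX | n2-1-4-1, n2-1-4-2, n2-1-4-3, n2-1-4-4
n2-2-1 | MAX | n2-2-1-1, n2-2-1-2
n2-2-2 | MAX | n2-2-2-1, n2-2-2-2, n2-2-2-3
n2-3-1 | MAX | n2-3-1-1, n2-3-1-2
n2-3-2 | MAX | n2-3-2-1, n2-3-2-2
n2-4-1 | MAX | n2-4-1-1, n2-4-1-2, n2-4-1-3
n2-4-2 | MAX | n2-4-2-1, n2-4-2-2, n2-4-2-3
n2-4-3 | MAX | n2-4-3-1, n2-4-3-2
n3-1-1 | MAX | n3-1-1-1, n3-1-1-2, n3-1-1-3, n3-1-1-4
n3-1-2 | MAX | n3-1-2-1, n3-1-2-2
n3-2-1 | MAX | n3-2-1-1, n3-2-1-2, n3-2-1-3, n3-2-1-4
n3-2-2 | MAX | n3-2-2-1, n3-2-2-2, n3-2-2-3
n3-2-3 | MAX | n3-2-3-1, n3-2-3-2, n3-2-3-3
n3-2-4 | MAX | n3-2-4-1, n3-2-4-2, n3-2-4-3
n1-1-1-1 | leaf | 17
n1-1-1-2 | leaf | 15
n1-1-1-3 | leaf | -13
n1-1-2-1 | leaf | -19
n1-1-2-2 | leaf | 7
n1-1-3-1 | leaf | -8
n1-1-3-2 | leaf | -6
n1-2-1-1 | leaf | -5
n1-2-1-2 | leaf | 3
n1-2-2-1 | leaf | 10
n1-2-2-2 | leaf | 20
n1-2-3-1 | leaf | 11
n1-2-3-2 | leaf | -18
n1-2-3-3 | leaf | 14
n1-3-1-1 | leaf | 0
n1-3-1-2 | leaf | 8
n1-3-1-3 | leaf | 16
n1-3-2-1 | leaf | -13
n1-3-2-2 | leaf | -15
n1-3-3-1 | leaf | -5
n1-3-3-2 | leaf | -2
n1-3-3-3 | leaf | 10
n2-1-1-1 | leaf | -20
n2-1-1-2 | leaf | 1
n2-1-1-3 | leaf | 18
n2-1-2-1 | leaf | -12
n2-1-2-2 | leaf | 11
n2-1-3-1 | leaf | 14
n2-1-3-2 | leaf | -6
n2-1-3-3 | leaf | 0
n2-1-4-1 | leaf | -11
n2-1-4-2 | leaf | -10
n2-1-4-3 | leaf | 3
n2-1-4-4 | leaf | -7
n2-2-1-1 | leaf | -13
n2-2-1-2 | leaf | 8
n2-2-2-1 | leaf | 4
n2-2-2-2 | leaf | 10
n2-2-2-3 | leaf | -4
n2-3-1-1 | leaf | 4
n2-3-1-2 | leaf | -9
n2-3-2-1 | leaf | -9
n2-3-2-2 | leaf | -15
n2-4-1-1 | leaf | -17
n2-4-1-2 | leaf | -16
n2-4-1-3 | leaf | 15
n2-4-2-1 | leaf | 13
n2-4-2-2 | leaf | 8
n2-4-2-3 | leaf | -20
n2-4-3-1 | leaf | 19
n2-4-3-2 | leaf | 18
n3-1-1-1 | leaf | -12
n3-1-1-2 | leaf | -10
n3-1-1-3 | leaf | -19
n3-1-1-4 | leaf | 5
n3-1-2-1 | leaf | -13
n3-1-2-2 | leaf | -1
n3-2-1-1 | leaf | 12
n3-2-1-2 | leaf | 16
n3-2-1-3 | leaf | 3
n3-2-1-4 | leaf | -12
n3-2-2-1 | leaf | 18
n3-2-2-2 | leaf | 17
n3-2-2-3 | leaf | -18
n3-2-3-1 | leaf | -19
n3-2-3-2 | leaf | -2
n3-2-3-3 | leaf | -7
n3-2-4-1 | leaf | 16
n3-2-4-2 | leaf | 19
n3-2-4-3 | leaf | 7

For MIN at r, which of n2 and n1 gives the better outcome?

n1

n2-1-1 (MAX): max(-20, 1, 18) = 18
n2-1-2 (MAX): max(-12, 11) = 11
n2-1-3 (MAX): max(14, -6, 0) = 14
n2-1-4 (MAX): max(-11, -10, 3, -7) = 3
n2-1 (MIN): min(18, 11, 14, 3) = 3
n2-2-1 (MAX): max(-13, 8) = 8
n2-2-2 (MAX): max(4, 10, -4) = 10
n2-2 (MIN): min(8, 10) = 8
n2-3-1 (MAX): max(4, -9) = 4
n2-3-2 (MAX): max(-9, -15) = -9
n2-3 (MIN): min(4, -9) = -9
n2-4-1 (MAX): max(-17, -16, 15) = 15
n2-4-2 (MAX): max(13, 8, -20) = 13
n2-4-3 (MAX): max(19, 18) = 19
n2-4 (MIN): min(15, 13, 19) = 13
n2 (MAX): max(3, 8, -9, 13) = 13
n1-1-1 (MAX): max(17, 15, -13) = 17
n1-1-2 (MAX): max(-19, 7) = 7
n1-1-3 (MAX): max(-8, -6) = -6
n1-1 (MIN): min(17, 7, -6) = -6
n1-2-1 (MAX): max(-5, 3) = 3
n1-2-2 (MAX): max(10, 20) = 20
n1-2-3 (MAX): max(11, -18, 14) = 14
n1-2 (MIN): min(3, 20, 14) = 3
n1-3-1 (MAX): max(0, 8, 16) = 16
n1-3-2 (MAX): max(-13, -15) = -13
n1-3-3 (MAX): max(-5, -2, 10) = 10
n1-3 (MIN): min(16, -13, 10) = -13
n1 (MAX): max(-6, 3, -13) = 3
MIN prefers the lower value; n2=13, n1=3. n1 is better since 3 < 13.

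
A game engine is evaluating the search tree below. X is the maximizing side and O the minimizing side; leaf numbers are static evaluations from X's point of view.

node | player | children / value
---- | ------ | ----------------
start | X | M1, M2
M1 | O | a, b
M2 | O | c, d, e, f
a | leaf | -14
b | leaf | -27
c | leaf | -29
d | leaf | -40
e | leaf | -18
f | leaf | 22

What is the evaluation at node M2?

-40

M2 (O): min(-29, -40, -18, 22) = -40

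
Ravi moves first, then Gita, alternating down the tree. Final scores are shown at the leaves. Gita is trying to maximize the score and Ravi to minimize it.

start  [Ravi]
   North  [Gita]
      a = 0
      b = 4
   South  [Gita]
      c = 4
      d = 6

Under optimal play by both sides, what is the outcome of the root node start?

North (Gita): max(0, 4) = 4
South (Gita): max(4, 6) = 6
start (Ravi): min(4, 6) = 4

4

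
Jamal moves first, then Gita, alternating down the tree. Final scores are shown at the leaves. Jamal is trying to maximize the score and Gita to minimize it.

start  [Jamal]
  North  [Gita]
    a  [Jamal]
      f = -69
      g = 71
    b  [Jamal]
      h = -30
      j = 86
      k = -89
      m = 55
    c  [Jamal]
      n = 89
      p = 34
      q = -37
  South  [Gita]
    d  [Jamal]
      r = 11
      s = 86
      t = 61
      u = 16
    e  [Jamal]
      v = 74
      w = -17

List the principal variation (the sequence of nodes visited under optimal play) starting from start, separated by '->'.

start -> South -> e -> v

a (Jamal): max(-69, 71) = 71
b (Jamal): max(-30, 86, -89, 55) = 86
c (Jamal): max(89, 34, -37) = 89
North (Gita): min(71, 86, 89) = 71
d (Jamal): max(11, 86, 61, 16) = 86
e (Jamal): max(74, -17) = 74
South (Gita): min(86, 74) = 74
start (Jamal): max(71, 74) = 74
At start, Jamal picks South (highest: 74).
At South, Gita picks e (lowest: 74).
At e, Jamal picks v (highest: 74).
Terminal value 74.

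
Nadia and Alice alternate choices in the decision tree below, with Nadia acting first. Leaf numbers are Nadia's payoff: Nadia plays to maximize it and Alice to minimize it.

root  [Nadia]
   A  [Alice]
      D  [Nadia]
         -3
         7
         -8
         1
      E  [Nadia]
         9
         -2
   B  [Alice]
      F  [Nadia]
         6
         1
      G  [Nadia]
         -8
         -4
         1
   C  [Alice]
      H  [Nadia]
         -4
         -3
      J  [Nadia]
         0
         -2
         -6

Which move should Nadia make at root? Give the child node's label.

A

D (Nadia): max(-3, 7, -8, 1) = 7
E (Nadia): max(9, -2) = 9
A (Alice): min(7, 9) = 7
F (Nadia): max(6, 1) = 6
G (Nadia): max(-8, -4, 1) = 1
B (Alice): min(6, 1) = 1
H (Nadia): max(-4, -3) = -3
J (Nadia): max(0, -2, -6) = 0
C (Alice): min(-3, 0) = -3
root (Nadia): max(7, 1, -3) = 7
Nadia at root wants the highest of {A=7, B=1, C=-3}, so chooses A.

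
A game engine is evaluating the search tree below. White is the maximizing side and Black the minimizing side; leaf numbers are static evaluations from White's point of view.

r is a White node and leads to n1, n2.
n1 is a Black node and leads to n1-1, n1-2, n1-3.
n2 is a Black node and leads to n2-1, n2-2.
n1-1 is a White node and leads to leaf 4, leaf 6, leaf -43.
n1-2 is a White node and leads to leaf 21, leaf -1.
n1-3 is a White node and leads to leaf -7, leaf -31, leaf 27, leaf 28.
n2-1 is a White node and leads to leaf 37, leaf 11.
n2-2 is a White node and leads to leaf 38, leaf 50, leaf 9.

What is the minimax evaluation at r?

37

n1-1 (White): max(4, 6, -43) = 6
n1-2 (White): max(21, -1) = 21
n1-3 (White): max(-7, -31, 27, 28) = 28
n1 (Black): min(6, 21, 28) = 6
n2-1 (White): max(37, 11) = 37
n2-2 (White): max(38, 50, 9) = 50
n2 (Black): min(37, 50) = 37
r (White): max(6, 37) = 37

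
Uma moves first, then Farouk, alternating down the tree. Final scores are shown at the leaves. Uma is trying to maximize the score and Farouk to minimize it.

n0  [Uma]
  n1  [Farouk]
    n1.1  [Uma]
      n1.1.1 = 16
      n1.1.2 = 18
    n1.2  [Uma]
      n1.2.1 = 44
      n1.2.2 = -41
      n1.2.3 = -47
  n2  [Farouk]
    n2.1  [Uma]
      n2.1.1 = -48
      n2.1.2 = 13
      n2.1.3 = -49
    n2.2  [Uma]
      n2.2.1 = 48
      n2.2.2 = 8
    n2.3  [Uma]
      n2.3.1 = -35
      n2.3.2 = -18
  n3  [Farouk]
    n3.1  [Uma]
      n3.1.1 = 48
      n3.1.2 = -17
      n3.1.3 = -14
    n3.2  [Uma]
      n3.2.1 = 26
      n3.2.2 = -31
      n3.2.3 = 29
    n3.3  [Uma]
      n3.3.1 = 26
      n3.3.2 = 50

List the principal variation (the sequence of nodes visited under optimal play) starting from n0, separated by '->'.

n1.1 (Uma): max(16, 18) = 18
n1.2 (Uma): max(44, -41, -47) = 44
n1 (Farouk): min(18, 44) = 18
n2.1 (Uma): max(-48, 13, -49) = 13
n2.2 (Uma): max(48, 8) = 48
n2.3 (Uma): max(-35, -18) = -18
n2 (Farouk): min(13, 48, -18) = -18
n3.1 (Uma): max(48, -17, -14) = 48
n3.2 (Uma): max(26, -31, 29) = 29
n3.3 (Uma): max(26, 50) = 50
n3 (Farouk): min(48, 29, 50) = 29
n0 (Uma): max(18, -18, 29) = 29
At n0, Uma picks n3 (highest: 29).
At n3, Farouk picks n3.2 (lowest: 29).
At n3.2, Uma picks n3.2.3 (highest: 29).
Terminal value 29.

n0 -> n3 -> n3.2 -> n3.2.3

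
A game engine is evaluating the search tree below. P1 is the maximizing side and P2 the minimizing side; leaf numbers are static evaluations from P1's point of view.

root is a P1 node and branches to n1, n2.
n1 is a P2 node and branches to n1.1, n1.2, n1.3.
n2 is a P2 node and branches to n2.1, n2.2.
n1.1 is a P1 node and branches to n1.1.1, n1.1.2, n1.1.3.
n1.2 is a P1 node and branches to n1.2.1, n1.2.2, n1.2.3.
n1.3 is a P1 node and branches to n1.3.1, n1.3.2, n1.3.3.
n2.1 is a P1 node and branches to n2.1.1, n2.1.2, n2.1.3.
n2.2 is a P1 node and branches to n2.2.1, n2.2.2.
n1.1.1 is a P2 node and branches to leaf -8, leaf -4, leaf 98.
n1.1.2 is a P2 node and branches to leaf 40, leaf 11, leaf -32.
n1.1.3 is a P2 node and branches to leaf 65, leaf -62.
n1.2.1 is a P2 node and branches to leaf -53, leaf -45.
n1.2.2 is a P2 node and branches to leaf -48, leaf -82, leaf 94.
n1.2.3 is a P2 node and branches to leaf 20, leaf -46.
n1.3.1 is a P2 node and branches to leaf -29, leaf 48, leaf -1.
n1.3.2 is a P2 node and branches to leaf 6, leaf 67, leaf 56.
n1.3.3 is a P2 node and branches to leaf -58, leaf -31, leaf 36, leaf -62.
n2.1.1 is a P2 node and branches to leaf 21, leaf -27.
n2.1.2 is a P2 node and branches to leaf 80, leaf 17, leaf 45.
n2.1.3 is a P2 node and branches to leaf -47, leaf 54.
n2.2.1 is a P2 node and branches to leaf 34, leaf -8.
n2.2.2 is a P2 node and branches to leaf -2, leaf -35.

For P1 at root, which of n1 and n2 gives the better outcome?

n1.1.1 (P2): min(-8, -4, 98) = -8
n1.1.2 (P2): min(40, 11, -32) = -32
n1.1.3 (P2): min(65, -62) = -62
n1.1 (P1): max(-8, -32, -62) = -8
n1.2.1 (P2): min(-53, -45) = -53
n1.2.2 (P2): min(-48, -82, 94) = -82
n1.2.3 (P2): min(20, -46) = -46
n1.2 (P1): max(-53, -82, -46) = -46
n1.3.1 (P2): min(-29, 48, -1) = -29
n1.3.2 (P2): min(6, 67, 56) = 6
n1.3.3 (P2): min(-58, -31, 36, -62) = -62
n1.3 (P1): max(-29, 6, -62) = 6
n1 (P2): min(-8, -46, 6) = -46
n2.1.1 (P2): min(21, -27) = -27
n2.1.2 (P2): min(80, 17, 45) = 17
n2.1.3 (P2): min(-47, 54) = -47
n2.1 (P1): max(-27, 17, -47) = 17
n2.2.1 (P2): min(34, -8) = -8
n2.2.2 (P2): min(-2, -35) = -35
n2.2 (P1): max(-8, -35) = -8
n2 (P2): min(17, -8) = -8
P1 prefers the higher value; n1=-46, n2=-8. n2 is better since -8 > -46.

n2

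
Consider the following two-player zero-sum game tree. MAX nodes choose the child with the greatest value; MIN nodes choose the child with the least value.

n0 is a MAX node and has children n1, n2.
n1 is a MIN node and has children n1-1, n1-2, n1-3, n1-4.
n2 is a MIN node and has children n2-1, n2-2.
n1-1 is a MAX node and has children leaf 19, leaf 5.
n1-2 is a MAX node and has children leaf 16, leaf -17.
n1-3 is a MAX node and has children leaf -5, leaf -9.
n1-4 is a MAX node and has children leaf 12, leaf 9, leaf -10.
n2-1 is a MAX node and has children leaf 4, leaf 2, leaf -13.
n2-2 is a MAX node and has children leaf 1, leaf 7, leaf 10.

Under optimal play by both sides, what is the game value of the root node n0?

n1-1 (MAX): max(19, 5) = 19
n1-2 (MAX): max(16, -17) = 16
n1-3 (MAX): max(-5, -9) = -5
n1-4 (MAX): max(12, 9, -10) = 12
n1 (MIN): min(19, 16, -5, 12) = -5
n2-1 (MAX): max(4, 2, -13) = 4
n2-2 (MAX): max(1, 7, 10) = 10
n2 (MIN): min(4, 10) = 4
n0 (MAX): max(-5, 4) = 4

4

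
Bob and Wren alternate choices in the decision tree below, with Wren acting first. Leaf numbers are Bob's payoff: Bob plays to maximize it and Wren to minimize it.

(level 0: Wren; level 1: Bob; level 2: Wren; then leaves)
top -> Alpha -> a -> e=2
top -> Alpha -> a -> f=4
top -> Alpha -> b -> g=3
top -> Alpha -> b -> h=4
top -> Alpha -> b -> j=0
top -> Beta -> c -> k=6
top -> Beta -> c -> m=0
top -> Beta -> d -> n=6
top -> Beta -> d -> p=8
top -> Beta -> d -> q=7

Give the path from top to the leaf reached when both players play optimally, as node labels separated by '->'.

a (Wren): min(2, 4) = 2
b (Wren): min(3, 4, 0) = 0
Alpha (Bob): max(2, 0) = 2
c (Wren): min(6, 0) = 0
d (Wren): min(6, 8, 7) = 6
Beta (Bob): max(0, 6) = 6
top (Wren): min(2, 6) = 2
At top, Wren picks Alpha (lowest: 2).
At Alpha, Bob picks a (highest: 2).
At a, Wren picks e (lowest: 2).
Terminal value 2.

top -> Alpha -> a -> e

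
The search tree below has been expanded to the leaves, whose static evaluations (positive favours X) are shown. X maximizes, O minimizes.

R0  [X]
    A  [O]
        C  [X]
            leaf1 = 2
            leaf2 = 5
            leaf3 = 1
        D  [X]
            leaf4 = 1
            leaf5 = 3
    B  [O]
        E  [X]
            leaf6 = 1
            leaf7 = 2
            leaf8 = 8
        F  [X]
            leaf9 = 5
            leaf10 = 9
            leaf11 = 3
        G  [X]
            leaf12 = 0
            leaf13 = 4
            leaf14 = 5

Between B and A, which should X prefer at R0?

E (X): max(1, 2, 8) = 8
F (X): max(5, 9, 3) = 9
G (X): max(0, 4, 5) = 5
B (O): min(8, 9, 5) = 5
C (X): max(2, 5, 1) = 5
D (X): max(1, 3) = 3
A (O): min(5, 3) = 3
X prefers the higher value; B=5, A=3. B is better since 5 > 3.

B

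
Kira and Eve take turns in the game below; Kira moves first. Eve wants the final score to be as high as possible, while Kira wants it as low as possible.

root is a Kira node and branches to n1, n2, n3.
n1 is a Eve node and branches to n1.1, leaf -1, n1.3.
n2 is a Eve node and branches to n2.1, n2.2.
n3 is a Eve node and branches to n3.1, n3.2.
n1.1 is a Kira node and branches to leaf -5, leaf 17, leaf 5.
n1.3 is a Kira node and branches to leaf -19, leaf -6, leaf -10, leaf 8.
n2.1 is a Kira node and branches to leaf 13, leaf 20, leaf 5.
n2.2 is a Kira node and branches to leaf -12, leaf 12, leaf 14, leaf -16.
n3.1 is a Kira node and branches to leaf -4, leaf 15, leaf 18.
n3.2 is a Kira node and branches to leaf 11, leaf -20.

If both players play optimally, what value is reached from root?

n1.1 (Kira): min(-5, 17, 5) = -5
n1.3 (Kira): min(-19, -6, -10, 8) = -19
n1 (Eve): max(-5, -1, -19) = -1
n2.1 (Kira): min(13, 20, 5) = 5
n2.2 (Kira): min(-12, 12, 14, -16) = -16
n2 (Eve): max(5, -16) = 5
n3.1 (Kira): min(-4, 15, 18) = -4
n3.2 (Kira): min(11, -20) = -20
n3 (Eve): max(-4, -20) = -4
root (Kira): min(-1, 5, -4) = -4

-4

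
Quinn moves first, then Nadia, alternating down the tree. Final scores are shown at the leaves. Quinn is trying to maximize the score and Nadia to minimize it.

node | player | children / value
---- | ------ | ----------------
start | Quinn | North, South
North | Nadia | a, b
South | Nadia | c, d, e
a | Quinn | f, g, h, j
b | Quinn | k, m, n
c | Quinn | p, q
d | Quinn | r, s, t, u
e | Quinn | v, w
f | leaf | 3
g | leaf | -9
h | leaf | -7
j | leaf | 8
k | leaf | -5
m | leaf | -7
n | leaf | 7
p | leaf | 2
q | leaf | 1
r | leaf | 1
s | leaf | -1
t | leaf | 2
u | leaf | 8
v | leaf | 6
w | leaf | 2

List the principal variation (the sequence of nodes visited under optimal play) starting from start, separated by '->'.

a (Quinn): max(3, -9, -7, 8) = 8
b (Quinn): max(-5, -7, 7) = 7
North (Nadia): min(8, 7) = 7
c (Quinn): max(2, 1) = 2
d (Quinn): max(1, -1, 2, 8) = 8
e (Quinn): max(6, 2) = 6
South (Nadia): min(2, 8, 6) = 2
start (Quinn): max(7, 2) = 7
At start, Quinn picks North (highest: 7).
At North, Nadia picks b (lowest: 7).
At b, Quinn picks n (highest: 7).
Terminal value 7.

start -> North -> b -> n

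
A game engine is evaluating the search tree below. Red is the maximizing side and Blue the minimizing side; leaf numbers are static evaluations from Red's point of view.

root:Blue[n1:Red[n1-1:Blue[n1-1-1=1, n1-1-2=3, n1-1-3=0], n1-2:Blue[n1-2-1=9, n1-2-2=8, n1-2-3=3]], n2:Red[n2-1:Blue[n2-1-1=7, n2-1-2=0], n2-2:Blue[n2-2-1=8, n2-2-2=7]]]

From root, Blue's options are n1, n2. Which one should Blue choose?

n1-1 (Blue): min(1, 3, 0) = 0
n1-2 (Blue): min(9, 8, 3) = 3
n1 (Red): max(0, 3) = 3
n2-1 (Blue): min(7, 0) = 0
n2-2 (Blue): min(8, 7) = 7
n2 (Red): max(0, 7) = 7
root (Blue): min(3, 7) = 3
Blue at root wants the lowest of {n1=3, n2=7}, so chooses n1.

n1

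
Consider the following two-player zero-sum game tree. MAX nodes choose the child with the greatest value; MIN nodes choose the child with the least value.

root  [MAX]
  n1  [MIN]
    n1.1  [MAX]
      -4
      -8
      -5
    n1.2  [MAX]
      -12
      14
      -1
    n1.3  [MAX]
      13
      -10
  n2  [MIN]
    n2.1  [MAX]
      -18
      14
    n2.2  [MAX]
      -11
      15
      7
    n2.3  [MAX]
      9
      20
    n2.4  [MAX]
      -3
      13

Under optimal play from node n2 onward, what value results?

n2.1 (MAX): max(-18, 14) = 14
n2.2 (MAX): max(-11, 15, 7) = 15
n2.3 (MAX): max(9, 20) = 20
n2.4 (MAX): max(-3, 13) = 13
n2 (MIN): min(14, 15, 20, 13) = 13

13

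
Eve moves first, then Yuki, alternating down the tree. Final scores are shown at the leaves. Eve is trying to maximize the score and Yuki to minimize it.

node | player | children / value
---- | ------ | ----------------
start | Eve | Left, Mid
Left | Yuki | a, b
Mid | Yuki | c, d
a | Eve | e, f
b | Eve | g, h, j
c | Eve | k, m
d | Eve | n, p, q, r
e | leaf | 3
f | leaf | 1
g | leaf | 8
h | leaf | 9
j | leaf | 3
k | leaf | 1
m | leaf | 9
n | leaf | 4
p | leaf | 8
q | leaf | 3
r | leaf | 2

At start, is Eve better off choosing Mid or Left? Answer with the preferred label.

c (Eve): max(1, 9) = 9
d (Eve): max(4, 8, 3, 2) = 8
Mid (Yuki): min(9, 8) = 8
a (Eve): max(3, 1) = 3
b (Eve): max(8, 9, 3) = 9
Left (Yuki): min(3, 9) = 3
Eve prefers the higher value; Mid=8, Left=3. Mid is better since 8 > 3.

Mid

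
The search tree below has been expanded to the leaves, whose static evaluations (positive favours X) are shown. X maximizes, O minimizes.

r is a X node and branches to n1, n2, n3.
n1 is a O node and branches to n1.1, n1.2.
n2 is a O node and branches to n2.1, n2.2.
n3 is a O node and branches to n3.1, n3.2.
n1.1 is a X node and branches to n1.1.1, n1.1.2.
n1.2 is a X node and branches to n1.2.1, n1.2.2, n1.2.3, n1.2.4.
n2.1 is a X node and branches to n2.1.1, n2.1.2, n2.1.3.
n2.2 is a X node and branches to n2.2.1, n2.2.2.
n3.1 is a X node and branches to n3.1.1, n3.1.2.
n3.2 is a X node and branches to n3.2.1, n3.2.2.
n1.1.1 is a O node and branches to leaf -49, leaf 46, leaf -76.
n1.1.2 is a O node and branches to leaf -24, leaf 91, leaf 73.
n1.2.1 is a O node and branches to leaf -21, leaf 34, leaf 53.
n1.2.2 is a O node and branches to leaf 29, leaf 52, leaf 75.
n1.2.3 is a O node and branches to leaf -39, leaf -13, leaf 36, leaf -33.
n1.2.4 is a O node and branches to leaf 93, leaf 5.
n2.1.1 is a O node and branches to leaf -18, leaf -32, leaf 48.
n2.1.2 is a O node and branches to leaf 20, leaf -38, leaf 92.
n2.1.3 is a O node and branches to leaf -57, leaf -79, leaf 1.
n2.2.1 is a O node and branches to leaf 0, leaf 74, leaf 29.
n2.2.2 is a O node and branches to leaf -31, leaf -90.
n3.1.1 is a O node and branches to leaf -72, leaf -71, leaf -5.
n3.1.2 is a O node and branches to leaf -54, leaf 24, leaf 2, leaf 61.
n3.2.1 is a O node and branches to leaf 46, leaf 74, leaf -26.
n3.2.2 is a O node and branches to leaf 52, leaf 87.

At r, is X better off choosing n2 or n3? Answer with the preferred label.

n2.1.1 (O): min(-18, -32, 48) = -32
n2.1.2 (O): min(20, -38, 92) = -38
n2.1.3 (O): min(-57, -79, 1) = -79
n2.1 (X): max(-32, -38, -79) = -32
n2.2.1 (O): min(0, 74, 29) = 0
n2.2.2 (O): min(-31, -90) = -90
n2.2 (X): max(0, -90) = 0
n2 (O): min(-32, 0) = -32
n3.1.1 (O): min(-72, -71, -5) = -72
n3.1.2 (O): min(-54, 24, 2, 61) = -54
n3.1 (X): max(-72, -54) = -54
n3.2.1 (O): min(46, 74, -26) = -26
n3.2.2 (O): min(52, 87) = 52
n3.2 (X): max(-26, 52) = 52
n3 (O): min(-54, 52) = -54
X prefers the higher value; n2=-32, n3=-54. n2 is better since -32 > -54.

n2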